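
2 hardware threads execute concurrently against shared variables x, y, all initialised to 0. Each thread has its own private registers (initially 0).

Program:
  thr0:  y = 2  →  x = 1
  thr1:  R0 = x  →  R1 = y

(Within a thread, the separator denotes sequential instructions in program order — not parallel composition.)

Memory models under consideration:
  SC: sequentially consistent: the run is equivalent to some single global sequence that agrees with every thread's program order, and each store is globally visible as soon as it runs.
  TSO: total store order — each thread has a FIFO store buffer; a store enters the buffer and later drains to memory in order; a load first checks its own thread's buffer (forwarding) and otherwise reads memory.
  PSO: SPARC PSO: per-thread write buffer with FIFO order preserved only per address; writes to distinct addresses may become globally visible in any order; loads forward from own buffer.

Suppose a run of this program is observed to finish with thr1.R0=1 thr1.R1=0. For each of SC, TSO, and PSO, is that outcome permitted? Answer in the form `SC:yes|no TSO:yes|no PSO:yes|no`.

outcome vector order: (thr1.R0,thr1.R1)
SC (3): 00, 02, 12
TSO (3): 00, 02, 12
PSO (4): 00, 02, 10, 12
target 10 ∈ {PSO}

SC:no TSO:no PSO:yes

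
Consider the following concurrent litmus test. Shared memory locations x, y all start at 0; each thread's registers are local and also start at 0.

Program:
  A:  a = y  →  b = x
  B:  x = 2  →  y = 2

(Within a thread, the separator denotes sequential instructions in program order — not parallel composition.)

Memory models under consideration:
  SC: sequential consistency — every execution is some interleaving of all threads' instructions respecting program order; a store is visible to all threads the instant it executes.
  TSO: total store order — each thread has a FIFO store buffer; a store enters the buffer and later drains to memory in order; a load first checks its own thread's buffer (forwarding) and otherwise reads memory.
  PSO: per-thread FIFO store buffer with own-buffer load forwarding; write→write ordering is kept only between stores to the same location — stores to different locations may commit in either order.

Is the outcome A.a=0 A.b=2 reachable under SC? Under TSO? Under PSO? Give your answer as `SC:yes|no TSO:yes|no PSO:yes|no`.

SC:yes TSO:yes PSO:yes

outcome vector order: (A.a,A.b)
SC (3): <0 0>; <0 2>; <2 2>
TSO (3): <0 0>; <0 2>; <2 2>
PSO (4): <0 0>; <0 2>; <2 0>; <2 2>
target <0 2> ∈ {SC,TSO,PSO}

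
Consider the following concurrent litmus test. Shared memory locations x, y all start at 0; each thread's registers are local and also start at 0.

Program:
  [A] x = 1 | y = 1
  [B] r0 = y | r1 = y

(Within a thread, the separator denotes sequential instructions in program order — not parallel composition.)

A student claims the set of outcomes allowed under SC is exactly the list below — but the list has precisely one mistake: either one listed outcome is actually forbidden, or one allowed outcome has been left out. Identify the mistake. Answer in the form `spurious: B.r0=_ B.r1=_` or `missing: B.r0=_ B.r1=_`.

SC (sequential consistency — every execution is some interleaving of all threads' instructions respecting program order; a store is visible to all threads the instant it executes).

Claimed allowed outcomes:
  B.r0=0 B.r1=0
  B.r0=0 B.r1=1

outcome vector order: (B.r0,B.r1)
[SC] allowed = {(0,0); (0,1); (1,1)}
SC∖claimed = {(1,1)}

missing: B.r0=1 B.r1=1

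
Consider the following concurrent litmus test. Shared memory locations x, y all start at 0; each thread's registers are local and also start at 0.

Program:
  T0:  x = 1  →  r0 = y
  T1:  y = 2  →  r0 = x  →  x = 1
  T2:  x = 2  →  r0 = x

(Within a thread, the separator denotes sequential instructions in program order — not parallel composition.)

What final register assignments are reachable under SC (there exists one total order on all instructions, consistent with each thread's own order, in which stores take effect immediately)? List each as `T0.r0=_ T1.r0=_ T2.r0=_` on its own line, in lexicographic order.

outcome vector order: (T0.r0,T1.r0,T2.r0)
|SC outcomes| = 10

T0.r0=0 T1.r0=1 T2.r0=1
T0.r0=0 T1.r0=1 T2.r0=2
T0.r0=0 T1.r0=2 T2.r0=1
T0.r0=0 T1.r0=2 T2.r0=2
T0.r0=2 T1.r0=0 T2.r0=1
T0.r0=2 T1.r0=0 T2.r0=2
T0.r0=2 T1.r0=1 T2.r0=1
T0.r0=2 T1.r0=1 T2.r0=2
T0.r0=2 T1.r0=2 T2.r0=1
T0.r0=2 T1.r0=2 T2.r0=2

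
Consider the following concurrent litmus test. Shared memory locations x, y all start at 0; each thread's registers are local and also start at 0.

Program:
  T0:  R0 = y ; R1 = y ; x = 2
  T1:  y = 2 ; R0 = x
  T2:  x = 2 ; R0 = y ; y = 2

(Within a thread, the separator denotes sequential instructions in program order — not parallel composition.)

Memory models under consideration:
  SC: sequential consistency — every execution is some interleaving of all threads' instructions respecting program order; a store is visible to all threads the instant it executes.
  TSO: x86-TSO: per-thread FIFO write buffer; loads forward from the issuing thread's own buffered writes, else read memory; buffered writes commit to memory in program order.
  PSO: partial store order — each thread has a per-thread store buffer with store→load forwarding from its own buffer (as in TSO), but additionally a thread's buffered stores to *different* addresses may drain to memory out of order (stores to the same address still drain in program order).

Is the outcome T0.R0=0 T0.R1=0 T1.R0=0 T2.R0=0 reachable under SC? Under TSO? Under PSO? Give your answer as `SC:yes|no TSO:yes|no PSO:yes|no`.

outcome vector order: (T0.R0,T0.R1,T1.R0,T2.R0)
under SC → 0002, 0020, 0022, 0202, 0220, 0222, 2202, 2220, 2222
under TSO → 0000, 0002, 0020, 0022, 0200, 0202, 0220, 0222, 2200, 2202, 2220, 2222
under PSO → 0000, 0002, 0020, 0022, 0200, 0202, 0220, 0222, 2200, 2202, 2220, 2222
target 0000 ∈ {TSO,PSO}

SC:no TSO:yes PSO:yes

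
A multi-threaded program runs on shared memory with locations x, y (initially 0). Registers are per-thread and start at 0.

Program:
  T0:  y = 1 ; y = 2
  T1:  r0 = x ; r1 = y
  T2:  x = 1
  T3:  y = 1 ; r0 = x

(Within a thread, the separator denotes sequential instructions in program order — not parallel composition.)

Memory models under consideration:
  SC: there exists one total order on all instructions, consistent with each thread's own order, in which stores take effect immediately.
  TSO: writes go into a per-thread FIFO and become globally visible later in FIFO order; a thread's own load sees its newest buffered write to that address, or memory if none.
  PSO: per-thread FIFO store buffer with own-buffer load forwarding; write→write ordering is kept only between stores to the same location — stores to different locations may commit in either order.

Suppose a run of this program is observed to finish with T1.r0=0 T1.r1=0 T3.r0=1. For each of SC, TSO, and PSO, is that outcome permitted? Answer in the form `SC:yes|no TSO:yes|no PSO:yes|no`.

outcome vector order: (T1.r0,T1.r1,T3.r0)
SC (11): (0,0,0) (0,0,1) (0,1,0) (0,1,1) (0,2,0) (0,2,1) (1,0,1) (1,1,0) (1,1,1) (1,2,0) (1,2,1)
TSO (12): (0,0,0) (0,0,1) (0,1,0) (0,1,1) (0,2,0) (0,2,1) (1,0,0) (1,0,1) (1,1,0) (1,1,1) (1,2,0) (1,2,1)
PSO (12): (0,0,0) (0,0,1) (0,1,0) (0,1,1) (0,2,0) (0,2,1) (1,0,0) (1,0,1) (1,1,0) (1,1,1) (1,2,0) (1,2,1)
target (0,0,1) ∈ {SC,TSO,PSO}

SC:yes TSO:yes PSO:yes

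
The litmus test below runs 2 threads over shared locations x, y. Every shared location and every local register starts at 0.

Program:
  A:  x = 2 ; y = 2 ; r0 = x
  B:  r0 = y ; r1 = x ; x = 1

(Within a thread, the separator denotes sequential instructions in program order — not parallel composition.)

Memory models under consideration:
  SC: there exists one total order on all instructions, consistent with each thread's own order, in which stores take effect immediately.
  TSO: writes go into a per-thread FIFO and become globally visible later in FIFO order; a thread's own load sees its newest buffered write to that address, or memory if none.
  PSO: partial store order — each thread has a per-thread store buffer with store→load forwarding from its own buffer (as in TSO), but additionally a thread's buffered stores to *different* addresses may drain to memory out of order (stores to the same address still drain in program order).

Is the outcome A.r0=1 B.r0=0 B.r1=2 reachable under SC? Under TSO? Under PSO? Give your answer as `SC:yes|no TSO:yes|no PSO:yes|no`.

outcome vector order: (A.r0,B.r0,B.r1)
[SC] allowed = {1/0/0; 1/0/2; 1/2/2; 2/0/0; 2/0/2; 2/2/2}
[TSO] allowed = {1/0/0; 1/0/2; 1/2/2; 2/0/0; 2/0/2; 2/2/2}
[PSO] allowed = {1/0/0; 1/0/2; 1/2/0; 1/2/2; 2/0/0; 2/0/2; 2/2/0; 2/2/2}
target 1/0/2 ∈ {SC,TSO,PSO}

SC:yes TSO:yes PSO:yes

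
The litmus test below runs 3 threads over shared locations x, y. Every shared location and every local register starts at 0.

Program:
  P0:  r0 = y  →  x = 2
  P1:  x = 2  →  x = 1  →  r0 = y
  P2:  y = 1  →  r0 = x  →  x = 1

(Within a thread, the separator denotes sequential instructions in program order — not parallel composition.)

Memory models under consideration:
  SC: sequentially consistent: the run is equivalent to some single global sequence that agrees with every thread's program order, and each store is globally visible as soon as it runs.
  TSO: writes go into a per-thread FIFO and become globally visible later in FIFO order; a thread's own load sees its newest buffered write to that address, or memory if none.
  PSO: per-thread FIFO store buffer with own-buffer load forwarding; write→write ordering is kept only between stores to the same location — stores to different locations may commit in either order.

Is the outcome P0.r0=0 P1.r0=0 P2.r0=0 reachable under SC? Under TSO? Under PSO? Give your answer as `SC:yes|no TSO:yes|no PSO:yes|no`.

outcome vector order: (P0.r0,P1.r0,P2.r0)
under SC → (0,0,1) (0,0,2) (0,1,0) (0,1,1) (0,1,2) (1,0,1) (1,0,2) (1,1,0) (1,1,1) (1,1,2)
under TSO → (0,0,0) (0,0,1) (0,0,2) (0,1,0) (0,1,1) (0,1,2) (1,0,0) (1,0,1) (1,0,2) (1,1,0) (1,1,1) (1,1,2)
under PSO → (0,0,0) (0,0,1) (0,0,2) (0,1,0) (0,1,1) (0,1,2) (1,0,0) (1,0,1) (1,0,2) (1,1,0) (1,1,1) (1,1,2)
target (0,0,0) ∈ {TSO,PSO}

SC:no TSO:yes PSO:yes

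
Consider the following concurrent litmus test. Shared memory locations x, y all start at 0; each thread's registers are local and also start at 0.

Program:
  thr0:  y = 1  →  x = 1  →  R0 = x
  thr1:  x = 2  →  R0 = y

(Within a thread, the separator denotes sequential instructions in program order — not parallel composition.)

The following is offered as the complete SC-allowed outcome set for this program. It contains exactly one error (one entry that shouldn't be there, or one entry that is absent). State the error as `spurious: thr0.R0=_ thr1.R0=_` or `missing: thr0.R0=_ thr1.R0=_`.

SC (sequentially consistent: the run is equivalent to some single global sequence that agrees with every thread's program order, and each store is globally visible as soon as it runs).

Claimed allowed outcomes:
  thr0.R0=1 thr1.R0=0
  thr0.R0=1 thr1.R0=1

missing: thr0.R0=2 thr1.R0=1

outcome vector order: (thr0.R0,thr1.R0)
[SC] allowed = {(1,0) (1,1) (2,1)}
SC∖claimed = {(2,1)}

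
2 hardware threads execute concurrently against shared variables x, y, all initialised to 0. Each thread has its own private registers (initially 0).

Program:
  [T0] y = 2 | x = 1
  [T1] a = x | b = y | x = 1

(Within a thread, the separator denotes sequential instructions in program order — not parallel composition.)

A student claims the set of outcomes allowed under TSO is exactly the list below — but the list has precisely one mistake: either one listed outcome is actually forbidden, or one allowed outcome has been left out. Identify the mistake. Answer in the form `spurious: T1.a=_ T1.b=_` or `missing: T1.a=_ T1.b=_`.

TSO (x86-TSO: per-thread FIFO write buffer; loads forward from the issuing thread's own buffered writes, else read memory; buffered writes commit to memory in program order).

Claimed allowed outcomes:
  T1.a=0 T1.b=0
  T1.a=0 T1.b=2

missing: T1.a=1 T1.b=2

outcome vector order: (T1.a,T1.b)
under TSO → 0/0, 0/2, 1/2
TSO∖claimed = {1/2}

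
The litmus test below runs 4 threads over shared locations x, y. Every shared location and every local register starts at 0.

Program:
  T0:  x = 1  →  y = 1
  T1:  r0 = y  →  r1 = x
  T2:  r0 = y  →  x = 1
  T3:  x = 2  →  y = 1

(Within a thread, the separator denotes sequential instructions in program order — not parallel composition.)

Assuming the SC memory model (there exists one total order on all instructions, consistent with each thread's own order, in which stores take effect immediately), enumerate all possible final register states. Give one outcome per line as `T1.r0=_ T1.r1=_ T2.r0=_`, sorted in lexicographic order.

T1.r0=0 T1.r1=0 T2.r0=0
T1.r0=0 T1.r1=0 T2.r0=1
T1.r0=0 T1.r1=1 T2.r0=0
T1.r0=0 T1.r1=1 T2.r0=1
T1.r0=0 T1.r1=2 T2.r0=0
T1.r0=0 T1.r1=2 T2.r0=1
T1.r0=1 T1.r1=1 T2.r0=0
T1.r0=1 T1.r1=1 T2.r0=1
T1.r0=1 T1.r1=2 T2.r0=0
T1.r0=1 T1.r1=2 T2.r0=1

outcome vector order: (T1.r0,T1.r1,T2.r0)
|SC outcomes| = 10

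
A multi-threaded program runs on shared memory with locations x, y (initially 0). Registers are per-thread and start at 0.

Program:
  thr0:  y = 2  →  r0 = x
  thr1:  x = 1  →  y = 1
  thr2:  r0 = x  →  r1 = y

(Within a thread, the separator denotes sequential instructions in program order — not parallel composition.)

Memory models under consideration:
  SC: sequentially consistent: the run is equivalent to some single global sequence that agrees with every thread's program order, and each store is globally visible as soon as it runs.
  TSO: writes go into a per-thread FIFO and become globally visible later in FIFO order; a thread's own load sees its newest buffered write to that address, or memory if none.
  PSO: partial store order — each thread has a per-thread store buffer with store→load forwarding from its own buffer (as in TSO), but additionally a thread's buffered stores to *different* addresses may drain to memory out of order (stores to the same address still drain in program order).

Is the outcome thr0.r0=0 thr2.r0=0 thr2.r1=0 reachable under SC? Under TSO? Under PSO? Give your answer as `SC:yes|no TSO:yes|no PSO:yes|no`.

SC:yes TSO:yes PSO:yes

outcome vector order: (thr0.r0,thr2.r0,thr2.r1)
[SC] allowed = {0/0/0; 0/0/1; 0/0/2; 0/1/1; 0/1/2; 1/0/0; 1/0/1; 1/0/2; 1/1/0; 1/1/1; 1/1/2}
[TSO] allowed = {0/0/0; 0/0/1; 0/0/2; 0/1/0; 0/1/1; 0/1/2; 1/0/0; 1/0/1; 1/0/2; 1/1/0; 1/1/1; 1/1/2}
[PSO] allowed = {0/0/0; 0/0/1; 0/0/2; 0/1/0; 0/1/1; 0/1/2; 1/0/0; 1/0/1; 1/0/2; 1/1/0; 1/1/1; 1/1/2}
target 0/0/0 ∈ {SC,TSO,PSO}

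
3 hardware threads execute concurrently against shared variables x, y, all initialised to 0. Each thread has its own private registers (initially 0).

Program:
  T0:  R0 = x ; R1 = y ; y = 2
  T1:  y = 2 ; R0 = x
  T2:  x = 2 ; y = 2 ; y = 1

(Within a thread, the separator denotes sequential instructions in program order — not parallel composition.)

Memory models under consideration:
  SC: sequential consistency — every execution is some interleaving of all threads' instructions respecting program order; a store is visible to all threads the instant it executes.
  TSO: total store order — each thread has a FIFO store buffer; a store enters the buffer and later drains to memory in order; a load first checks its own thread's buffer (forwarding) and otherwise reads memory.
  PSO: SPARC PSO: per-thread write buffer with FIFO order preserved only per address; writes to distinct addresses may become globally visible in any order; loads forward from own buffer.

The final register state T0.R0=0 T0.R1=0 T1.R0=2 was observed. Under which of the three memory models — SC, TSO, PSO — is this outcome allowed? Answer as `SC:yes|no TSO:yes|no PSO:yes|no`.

outcome vector order: (T0.R0,T0.R1,T1.R0)
SC: 11 outcomes — {000, 002, 010, 012, 020, 022, 202, 210, 212, 220, 222}
TSO: 12 outcomes — {000, 002, 010, 012, 020, 022, 200, 202, 210, 212, 220, 222}
PSO: 12 outcomes — {000, 002, 010, 012, 020, 022, 200, 202, 210, 212, 220, 222}
target 002 ∈ {SC,TSO,PSO}

SC:yes TSO:yes PSO:yes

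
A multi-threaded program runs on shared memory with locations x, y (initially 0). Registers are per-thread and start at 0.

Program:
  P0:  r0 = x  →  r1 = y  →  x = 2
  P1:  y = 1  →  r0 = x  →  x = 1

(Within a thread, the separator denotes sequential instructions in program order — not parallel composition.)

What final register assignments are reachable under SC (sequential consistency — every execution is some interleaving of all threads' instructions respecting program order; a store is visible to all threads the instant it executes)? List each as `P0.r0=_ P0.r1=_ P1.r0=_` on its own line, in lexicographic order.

P0.r0=0 P0.r1=0 P1.r0=0
P0.r0=0 P0.r1=0 P1.r0=2
P0.r0=0 P0.r1=1 P1.r0=0
P0.r0=0 P0.r1=1 P1.r0=2
P0.r0=1 P0.r1=1 P1.r0=0

outcome vector order: (P0.r0,P0.r1,P1.r0)
|SC outcomes| = 5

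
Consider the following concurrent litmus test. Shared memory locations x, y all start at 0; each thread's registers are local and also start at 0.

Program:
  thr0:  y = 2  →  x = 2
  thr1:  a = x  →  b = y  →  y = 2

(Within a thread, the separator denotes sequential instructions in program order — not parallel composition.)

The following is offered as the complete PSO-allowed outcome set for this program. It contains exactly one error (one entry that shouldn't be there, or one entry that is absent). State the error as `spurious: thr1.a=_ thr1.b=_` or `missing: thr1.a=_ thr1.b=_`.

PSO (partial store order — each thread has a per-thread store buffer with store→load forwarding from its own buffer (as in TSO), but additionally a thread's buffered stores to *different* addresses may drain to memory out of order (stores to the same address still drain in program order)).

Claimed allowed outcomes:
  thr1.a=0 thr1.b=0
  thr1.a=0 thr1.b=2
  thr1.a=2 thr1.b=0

missing: thr1.a=2 thr1.b=2

outcome vector order: (thr1.a,thr1.b)
under PSO → (0,0) (0,2) (2,0) (2,2)
PSO∖claimed = {(2,2)}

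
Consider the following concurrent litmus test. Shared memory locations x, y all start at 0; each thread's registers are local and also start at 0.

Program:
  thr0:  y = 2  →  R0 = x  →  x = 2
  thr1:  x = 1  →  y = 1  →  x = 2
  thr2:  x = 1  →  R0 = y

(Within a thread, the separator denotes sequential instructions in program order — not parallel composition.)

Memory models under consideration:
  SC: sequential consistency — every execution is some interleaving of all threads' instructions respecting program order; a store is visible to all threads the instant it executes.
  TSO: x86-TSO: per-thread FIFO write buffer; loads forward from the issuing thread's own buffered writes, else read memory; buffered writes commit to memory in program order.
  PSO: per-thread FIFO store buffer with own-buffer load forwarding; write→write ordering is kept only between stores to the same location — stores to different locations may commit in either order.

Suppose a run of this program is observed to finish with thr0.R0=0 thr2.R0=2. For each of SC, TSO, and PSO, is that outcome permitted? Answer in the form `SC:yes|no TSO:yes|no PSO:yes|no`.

outcome vector order: (thr0.R0,thr2.R0)
SC (8): 0/1 0/2 1/0 1/1 1/2 2/0 2/1 2/2
TSO (9): 0/0 0/1 0/2 1/0 1/1 1/2 2/0 2/1 2/2
PSO (9): 0/0 0/1 0/2 1/0 1/1 1/2 2/0 2/1 2/2
target 0/2 ∈ {SC,TSO,PSO}

SC:yes TSO:yes PSO:yes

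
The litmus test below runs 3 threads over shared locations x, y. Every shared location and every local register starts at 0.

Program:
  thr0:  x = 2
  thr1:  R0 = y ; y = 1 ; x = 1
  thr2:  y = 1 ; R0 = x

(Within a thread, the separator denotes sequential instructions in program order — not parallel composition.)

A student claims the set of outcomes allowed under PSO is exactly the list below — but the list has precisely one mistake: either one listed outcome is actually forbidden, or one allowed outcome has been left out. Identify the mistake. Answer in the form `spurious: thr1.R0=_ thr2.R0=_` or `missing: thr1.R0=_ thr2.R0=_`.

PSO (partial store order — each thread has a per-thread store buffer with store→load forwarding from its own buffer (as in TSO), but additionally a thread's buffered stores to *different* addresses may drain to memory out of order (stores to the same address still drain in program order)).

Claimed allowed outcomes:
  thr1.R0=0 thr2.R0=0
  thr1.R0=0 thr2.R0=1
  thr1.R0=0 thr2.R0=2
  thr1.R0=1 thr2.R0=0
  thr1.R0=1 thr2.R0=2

missing: thr1.R0=1 thr2.R0=1

outcome vector order: (thr1.R0,thr2.R0)
under PSO → (0,0) (0,1) (0,2) (1,0) (1,1) (1,2)
PSO∖claimed = {(1,1)}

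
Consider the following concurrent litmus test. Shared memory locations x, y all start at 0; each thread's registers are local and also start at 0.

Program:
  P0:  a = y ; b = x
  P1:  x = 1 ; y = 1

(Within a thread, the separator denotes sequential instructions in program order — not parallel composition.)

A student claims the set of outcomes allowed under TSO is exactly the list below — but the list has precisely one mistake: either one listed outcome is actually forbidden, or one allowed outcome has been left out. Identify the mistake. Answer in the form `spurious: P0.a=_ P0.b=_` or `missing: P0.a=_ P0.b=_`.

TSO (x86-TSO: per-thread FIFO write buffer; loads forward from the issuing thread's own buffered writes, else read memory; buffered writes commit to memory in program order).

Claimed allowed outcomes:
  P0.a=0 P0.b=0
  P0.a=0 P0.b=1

missing: P0.a=1 P0.b=1

outcome vector order: (P0.a,P0.b)
TSO: 3 outcomes — {(0,0); (0,1); (1,1)}
TSO∖claimed = {(1,1)}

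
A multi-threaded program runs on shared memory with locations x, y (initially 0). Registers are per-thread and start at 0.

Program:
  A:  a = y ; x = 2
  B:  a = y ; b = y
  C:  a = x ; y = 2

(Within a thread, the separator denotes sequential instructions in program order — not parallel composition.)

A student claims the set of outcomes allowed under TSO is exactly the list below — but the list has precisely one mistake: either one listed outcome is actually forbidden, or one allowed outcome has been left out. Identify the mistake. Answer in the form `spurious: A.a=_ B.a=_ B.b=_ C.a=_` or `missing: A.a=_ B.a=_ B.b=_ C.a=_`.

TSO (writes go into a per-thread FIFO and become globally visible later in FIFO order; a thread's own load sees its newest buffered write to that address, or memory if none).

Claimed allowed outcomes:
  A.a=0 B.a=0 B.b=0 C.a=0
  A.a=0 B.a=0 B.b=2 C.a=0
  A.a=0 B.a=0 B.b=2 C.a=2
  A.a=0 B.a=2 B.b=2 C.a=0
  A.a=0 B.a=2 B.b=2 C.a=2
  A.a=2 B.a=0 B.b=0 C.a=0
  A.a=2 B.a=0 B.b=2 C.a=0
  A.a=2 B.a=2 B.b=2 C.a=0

outcome vector order: (A.a,B.a,B.b,C.a)
under TSO → (0,0,0,0), (0,0,0,2), (0,0,2,0), (0,0,2,2), (0,2,2,0), (0,2,2,2), (2,0,0,0), (2,0,2,0), (2,2,2,0)
TSO∖claimed = {(0,0,0,2)}

missing: A.a=0 B.a=0 B.b=0 C.a=2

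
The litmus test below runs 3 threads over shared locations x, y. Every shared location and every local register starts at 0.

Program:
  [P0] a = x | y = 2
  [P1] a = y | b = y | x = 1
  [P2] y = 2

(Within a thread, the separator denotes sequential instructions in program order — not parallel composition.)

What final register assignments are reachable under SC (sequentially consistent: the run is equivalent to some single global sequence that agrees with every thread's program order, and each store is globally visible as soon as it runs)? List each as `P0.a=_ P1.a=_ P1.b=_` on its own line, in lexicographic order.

P0.a=0 P1.a=0 P1.b=0
P0.a=0 P1.a=0 P1.b=2
P0.a=0 P1.a=2 P1.b=2
P0.a=1 P1.a=0 P1.b=0
P0.a=1 P1.a=0 P1.b=2
P0.a=1 P1.a=2 P1.b=2

outcome vector order: (P0.a,P1.a,P1.b)
|SC outcomes| = 6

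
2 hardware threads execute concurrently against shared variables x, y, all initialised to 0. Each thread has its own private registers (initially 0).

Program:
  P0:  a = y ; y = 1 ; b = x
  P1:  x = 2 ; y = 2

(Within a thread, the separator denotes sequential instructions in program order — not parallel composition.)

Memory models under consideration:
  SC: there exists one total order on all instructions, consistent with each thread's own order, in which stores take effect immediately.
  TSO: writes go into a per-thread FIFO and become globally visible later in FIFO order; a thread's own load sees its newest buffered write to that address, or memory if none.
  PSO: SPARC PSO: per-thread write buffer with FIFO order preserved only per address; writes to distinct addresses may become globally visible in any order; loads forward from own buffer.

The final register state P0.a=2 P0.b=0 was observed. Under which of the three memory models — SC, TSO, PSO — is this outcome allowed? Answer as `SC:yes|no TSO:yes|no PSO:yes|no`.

outcome vector order: (P0.a,P0.b)
[SC] allowed = {0/0 0/2 2/2}
[TSO] allowed = {0/0 0/2 2/2}
[PSO] allowed = {0/0 0/2 2/0 2/2}
target 2/0 ∈ {PSO}

SC:no TSO:no PSO:yes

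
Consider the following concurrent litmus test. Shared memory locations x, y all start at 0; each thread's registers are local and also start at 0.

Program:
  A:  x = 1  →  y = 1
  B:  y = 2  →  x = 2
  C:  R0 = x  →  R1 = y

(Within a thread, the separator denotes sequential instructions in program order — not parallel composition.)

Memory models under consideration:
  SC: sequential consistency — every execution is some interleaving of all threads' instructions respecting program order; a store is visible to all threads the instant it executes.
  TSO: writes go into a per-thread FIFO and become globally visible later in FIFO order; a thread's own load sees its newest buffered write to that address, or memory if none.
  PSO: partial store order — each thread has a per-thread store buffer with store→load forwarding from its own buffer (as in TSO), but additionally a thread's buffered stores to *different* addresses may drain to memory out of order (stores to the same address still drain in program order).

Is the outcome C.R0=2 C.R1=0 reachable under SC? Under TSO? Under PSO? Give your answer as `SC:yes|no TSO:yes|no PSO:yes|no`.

SC:no TSO:no PSO:yes

outcome vector order: (C.R0,C.R1)
SC: 8 outcomes — {(0,0); (0,1); (0,2); (1,0); (1,1); (1,2); (2,1); (2,2)}
TSO: 8 outcomes — {(0,0); (0,1); (0,2); (1,0); (1,1); (1,2); (2,1); (2,2)}
PSO: 9 outcomes — {(0,0); (0,1); (0,2); (1,0); (1,1); (1,2); (2,0); (2,1); (2,2)}
target (2,0) ∈ {PSO}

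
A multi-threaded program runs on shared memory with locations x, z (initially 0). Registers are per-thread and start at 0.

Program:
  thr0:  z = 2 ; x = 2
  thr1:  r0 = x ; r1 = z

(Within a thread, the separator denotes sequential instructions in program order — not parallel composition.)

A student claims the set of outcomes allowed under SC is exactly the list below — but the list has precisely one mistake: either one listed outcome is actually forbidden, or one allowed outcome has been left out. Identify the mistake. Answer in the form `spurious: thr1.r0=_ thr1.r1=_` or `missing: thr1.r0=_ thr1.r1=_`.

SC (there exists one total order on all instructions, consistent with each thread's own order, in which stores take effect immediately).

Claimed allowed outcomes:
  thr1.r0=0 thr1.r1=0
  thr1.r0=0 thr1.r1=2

outcome vector order: (thr1.r0,thr1.r1)
[SC] allowed = {(0,0), (0,2), (2,2)}
SC∖claimed = {(2,2)}

missing: thr1.r0=2 thr1.r1=2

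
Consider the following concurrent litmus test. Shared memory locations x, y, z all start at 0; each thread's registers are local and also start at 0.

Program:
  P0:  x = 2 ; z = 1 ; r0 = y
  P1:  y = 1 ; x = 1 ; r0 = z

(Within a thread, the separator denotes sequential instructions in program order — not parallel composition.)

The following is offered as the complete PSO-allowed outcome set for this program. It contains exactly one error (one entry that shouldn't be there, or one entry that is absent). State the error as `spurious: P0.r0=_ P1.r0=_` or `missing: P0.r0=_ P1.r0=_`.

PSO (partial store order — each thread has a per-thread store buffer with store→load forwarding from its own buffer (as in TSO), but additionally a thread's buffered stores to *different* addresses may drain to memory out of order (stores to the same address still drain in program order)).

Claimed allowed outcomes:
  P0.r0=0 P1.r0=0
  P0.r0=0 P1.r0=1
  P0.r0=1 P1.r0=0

missing: P0.r0=1 P1.r0=1

outcome vector order: (P0.r0,P1.r0)
PSO (4): <0 0>; <0 1>; <1 0>; <1 1>
PSO∖claimed = {<1 1>}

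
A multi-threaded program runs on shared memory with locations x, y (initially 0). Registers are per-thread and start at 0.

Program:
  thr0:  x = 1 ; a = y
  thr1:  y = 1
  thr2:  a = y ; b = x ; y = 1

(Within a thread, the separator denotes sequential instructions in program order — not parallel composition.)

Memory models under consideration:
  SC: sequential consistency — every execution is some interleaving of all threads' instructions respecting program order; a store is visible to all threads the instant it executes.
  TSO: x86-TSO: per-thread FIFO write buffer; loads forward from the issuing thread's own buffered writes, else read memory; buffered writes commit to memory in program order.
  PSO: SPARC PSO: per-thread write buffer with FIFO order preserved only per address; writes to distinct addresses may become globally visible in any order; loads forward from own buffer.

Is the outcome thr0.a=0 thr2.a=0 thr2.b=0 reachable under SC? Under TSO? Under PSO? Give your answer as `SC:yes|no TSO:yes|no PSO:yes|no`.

outcome vector order: (thr0.a,thr2.a,thr2.b)
SC (7): (0,0,0) (0,0,1) (0,1,1) (1,0,0) (1,0,1) (1,1,0) (1,1,1)
TSO (8): (0,0,0) (0,0,1) (0,1,0) (0,1,1) (1,0,0) (1,0,1) (1,1,0) (1,1,1)
PSO (8): (0,0,0) (0,0,1) (0,1,0) (0,1,1) (1,0,0) (1,0,1) (1,1,0) (1,1,1)
target (0,0,0) ∈ {SC,TSO,PSO}

SC:yes TSO:yes PSO:yes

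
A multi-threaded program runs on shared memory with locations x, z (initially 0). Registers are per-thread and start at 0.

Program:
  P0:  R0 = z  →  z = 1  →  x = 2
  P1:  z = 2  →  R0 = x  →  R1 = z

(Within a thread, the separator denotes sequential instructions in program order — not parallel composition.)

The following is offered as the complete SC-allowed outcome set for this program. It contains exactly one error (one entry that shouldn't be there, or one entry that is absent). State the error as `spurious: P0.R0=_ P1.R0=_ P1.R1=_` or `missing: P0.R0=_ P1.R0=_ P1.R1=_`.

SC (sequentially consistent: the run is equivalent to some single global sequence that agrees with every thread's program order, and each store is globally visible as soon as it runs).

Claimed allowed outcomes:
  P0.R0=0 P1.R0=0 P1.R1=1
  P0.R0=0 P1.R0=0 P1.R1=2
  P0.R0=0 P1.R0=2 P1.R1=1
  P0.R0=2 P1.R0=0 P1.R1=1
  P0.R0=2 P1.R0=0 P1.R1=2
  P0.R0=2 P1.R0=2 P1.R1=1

outcome vector order: (P0.R0,P1.R0,P1.R1)
SC (7): 001 002 021 022 201 202 221
SC∖claimed = {022}

missing: P0.R0=0 P1.R0=2 P1.R1=2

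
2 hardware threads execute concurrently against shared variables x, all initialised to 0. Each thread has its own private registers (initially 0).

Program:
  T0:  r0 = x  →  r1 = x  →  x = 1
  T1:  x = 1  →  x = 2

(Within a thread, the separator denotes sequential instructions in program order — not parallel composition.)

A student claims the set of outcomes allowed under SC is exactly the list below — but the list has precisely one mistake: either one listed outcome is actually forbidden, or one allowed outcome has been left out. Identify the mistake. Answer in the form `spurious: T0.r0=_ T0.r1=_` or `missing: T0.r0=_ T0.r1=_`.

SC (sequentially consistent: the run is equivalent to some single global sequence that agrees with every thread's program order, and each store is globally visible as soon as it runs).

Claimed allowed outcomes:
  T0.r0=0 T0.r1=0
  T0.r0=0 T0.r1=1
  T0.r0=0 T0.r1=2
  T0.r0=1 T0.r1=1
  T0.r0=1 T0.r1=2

outcome vector order: (T0.r0,T0.r1)
[SC] allowed = {(0,0) (0,1) (0,2) (1,1) (1,2) (2,2)}
SC∖claimed = {(2,2)}

missing: T0.r0=2 T0.r1=2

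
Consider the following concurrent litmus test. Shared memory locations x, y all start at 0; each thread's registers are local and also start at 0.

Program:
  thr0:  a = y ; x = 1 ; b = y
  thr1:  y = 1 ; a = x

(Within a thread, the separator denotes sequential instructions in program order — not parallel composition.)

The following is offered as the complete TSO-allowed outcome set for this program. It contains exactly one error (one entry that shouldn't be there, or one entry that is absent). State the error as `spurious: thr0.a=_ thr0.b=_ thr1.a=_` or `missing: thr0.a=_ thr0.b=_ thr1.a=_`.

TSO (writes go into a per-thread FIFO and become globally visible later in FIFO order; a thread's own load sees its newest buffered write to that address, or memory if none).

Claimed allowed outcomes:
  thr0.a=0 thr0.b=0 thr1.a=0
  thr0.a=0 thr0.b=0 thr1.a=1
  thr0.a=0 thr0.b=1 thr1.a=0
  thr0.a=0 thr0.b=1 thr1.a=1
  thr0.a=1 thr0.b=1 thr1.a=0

outcome vector order: (thr0.a,thr0.b,thr1.a)
under TSO → <0 0 0> <0 0 1> <0 1 0> <0 1 1> <1 1 0> <1 1 1>
TSO∖claimed = {<1 1 1>}

missing: thr0.a=1 thr0.b=1 thr1.a=1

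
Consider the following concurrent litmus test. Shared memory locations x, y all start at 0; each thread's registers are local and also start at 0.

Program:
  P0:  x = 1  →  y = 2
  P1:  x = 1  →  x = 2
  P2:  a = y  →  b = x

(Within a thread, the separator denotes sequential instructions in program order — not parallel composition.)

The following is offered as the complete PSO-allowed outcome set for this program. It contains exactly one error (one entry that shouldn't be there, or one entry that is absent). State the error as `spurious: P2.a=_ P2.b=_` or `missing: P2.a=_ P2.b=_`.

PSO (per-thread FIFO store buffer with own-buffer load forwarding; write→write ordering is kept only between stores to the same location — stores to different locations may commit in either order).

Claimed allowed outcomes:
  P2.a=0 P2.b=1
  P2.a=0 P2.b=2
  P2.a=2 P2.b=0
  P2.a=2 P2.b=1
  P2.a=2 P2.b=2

outcome vector order: (P2.a,P2.b)
PSO: 6 outcomes — {<0 0>; <0 1>; <0 2>; <2 0>; <2 1>; <2 2>}
PSO∖claimed = {<0 0>}

missing: P2.a=0 P2.b=0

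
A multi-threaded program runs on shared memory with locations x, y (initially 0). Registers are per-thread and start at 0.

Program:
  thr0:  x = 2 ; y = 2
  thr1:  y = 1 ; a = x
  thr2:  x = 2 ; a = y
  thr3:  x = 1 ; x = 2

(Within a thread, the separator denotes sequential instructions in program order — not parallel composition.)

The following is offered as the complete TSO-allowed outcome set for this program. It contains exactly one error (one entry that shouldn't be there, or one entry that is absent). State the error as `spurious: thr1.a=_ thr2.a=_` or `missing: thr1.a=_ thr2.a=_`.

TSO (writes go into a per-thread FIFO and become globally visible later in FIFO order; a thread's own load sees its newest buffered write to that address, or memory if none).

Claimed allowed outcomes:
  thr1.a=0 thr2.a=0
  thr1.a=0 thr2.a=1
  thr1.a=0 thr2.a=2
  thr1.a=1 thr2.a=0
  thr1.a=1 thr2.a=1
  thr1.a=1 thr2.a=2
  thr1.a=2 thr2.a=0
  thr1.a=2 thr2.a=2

outcome vector order: (thr1.a,thr2.a)
under TSO → 0/0; 0/1; 0/2; 1/0; 1/1; 1/2; 2/0; 2/1; 2/2
TSO∖claimed = {2/1}

missing: thr1.a=2 thr2.a=1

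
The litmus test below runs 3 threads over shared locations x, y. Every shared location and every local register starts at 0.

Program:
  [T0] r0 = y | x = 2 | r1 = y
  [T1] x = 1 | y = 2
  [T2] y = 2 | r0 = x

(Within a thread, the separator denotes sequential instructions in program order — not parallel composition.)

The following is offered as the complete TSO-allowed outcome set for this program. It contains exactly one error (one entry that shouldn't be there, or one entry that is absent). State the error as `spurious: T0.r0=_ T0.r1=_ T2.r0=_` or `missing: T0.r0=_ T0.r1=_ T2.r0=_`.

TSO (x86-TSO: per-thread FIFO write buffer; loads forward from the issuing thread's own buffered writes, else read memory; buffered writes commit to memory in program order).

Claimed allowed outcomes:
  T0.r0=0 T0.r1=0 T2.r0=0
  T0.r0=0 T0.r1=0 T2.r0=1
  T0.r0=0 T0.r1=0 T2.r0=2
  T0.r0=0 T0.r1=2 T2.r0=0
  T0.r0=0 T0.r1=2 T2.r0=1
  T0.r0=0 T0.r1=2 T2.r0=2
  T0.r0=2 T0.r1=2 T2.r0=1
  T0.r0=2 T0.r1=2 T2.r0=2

outcome vector order: (T0.r0,T0.r1,T2.r0)
TSO (9): 000; 001; 002; 020; 021; 022; 220; 221; 222
TSO∖claimed = {220}

missing: T0.r0=2 T0.r1=2 T2.r0=0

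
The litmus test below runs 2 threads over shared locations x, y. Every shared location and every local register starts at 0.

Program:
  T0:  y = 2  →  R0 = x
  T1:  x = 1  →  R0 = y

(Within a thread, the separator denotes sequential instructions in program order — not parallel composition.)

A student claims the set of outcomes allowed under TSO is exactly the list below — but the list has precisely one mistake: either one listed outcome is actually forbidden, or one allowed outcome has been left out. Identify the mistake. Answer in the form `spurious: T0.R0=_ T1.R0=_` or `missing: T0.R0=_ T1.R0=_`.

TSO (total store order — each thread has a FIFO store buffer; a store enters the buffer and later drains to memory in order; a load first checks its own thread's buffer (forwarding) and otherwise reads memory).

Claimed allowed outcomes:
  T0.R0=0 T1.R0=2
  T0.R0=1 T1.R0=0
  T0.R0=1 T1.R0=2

outcome vector order: (T0.R0,T1.R0)
TSO (4): 0/0; 0/2; 1/0; 1/2
TSO∖claimed = {0/0}

missing: T0.R0=0 T1.R0=0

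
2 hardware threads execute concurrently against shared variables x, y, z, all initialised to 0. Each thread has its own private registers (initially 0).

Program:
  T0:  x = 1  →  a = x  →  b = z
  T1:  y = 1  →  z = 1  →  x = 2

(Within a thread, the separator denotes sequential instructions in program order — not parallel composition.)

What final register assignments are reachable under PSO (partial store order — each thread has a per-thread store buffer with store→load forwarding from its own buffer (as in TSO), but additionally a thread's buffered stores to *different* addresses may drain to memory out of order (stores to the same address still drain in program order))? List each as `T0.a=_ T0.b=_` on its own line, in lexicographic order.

T0.a=1 T0.b=0
T0.a=1 T0.b=1
T0.a=2 T0.b=0
T0.a=2 T0.b=1

outcome vector order: (T0.a,T0.b)
|PSO outcomes| = 4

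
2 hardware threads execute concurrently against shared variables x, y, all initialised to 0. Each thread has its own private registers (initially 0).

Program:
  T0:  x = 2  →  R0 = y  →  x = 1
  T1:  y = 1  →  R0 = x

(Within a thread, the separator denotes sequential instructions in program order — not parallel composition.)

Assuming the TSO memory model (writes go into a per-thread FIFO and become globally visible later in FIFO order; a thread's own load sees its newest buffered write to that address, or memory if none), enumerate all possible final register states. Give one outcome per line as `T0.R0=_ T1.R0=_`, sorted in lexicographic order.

outcome vector order: (T0.R0,T1.R0)
|TSO outcomes| = 6

T0.R0=0 T1.R0=0
T0.R0=0 T1.R0=1
T0.R0=0 T1.R0=2
T0.R0=1 T1.R0=0
T0.R0=1 T1.R0=1
T0.R0=1 T1.R0=2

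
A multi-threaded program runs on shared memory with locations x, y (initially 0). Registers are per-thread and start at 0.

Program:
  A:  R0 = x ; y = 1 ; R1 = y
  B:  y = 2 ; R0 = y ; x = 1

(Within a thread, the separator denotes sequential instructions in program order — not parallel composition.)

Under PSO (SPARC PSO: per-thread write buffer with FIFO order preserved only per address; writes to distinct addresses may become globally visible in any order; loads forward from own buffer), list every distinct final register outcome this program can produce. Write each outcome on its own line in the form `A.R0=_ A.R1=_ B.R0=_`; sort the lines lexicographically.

outcome vector order: (A.R0,A.R1,B.R0)
|PSO outcomes| = 5

A.R0=0 A.R1=1 B.R0=1
A.R0=0 A.R1=1 B.R0=2
A.R0=0 A.R1=2 B.R0=2
A.R0=1 A.R1=1 B.R0=2
A.R0=1 A.R1=2 B.R0=2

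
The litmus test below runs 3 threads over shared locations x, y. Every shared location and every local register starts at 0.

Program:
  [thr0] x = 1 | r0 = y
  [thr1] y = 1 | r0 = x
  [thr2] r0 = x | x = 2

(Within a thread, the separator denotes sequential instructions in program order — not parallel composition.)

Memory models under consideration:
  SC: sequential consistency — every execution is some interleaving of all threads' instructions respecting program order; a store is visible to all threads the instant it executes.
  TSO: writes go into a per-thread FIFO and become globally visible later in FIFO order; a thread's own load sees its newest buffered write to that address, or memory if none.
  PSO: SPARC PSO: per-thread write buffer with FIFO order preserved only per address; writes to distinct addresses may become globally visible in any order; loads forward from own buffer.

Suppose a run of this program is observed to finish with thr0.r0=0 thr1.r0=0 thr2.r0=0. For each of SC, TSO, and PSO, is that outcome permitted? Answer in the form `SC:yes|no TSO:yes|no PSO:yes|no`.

outcome vector order: (thr0.r0,thr1.r0,thr2.r0)
under SC → <0 1 0>; <0 1 1>; <0 2 0>; <0 2 1>; <1 0 0>; <1 0 1>; <1 1 0>; <1 1 1>; <1 2 0>; <1 2 1>
under TSO → <0 0 0>; <0 0 1>; <0 1 0>; <0 1 1>; <0 2 0>; <0 2 1>; <1 0 0>; <1 0 1>; <1 1 0>; <1 1 1>; <1 2 0>; <1 2 1>
under PSO → <0 0 0>; <0 0 1>; <0 1 0>; <0 1 1>; <0 2 0>; <0 2 1>; <1 0 0>; <1 0 1>; <1 1 0>; <1 1 1>; <1 2 0>; <1 2 1>
target <0 0 0> ∈ {TSO,PSO}

SC:no TSO:yes PSO:yes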